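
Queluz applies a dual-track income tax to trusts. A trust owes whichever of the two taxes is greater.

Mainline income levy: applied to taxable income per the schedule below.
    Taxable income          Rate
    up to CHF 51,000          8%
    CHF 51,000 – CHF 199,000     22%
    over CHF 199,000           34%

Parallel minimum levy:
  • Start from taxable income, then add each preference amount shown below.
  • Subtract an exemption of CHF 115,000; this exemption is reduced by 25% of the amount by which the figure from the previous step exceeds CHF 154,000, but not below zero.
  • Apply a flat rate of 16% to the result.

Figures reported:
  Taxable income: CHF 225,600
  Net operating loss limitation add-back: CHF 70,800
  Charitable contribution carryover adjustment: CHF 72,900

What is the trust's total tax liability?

CHF 49,300

Parallel minimum levy:
  Adjusted income: CHF 225,600 + CHF 70,800 + CHF 72,900 = CHF 369,300
  Exemption: CHF 115,000 − 25% × (CHF 369,300 − CHF 154,000) = CHF 115,000 − CHF 53,825 = CHF 61,175
  Base: CHF 369,300 − CHF 61,175 = CHF 308,125
  CHF 308,125 × 16% = CHF 49,300

Mainline income levy:
  CHF 51,000 × 8% = CHF 4,080
  CHF 148,000 × 22% = CHF 32,560
  CHF 26,600 × 34% = CHF 9,044
  → CHF 45,684

CHF 49,300 > CHF 45,684, so the parallel minimum levy is the binding amount.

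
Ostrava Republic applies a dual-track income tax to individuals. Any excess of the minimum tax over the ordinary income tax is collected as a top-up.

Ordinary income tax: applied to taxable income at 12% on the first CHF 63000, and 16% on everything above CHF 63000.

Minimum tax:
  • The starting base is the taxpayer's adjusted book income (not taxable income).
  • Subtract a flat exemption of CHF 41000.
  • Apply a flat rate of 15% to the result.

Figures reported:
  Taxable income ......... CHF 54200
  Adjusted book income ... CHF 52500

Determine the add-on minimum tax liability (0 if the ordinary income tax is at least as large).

Minimum tax:
  Base (adjusted book income): CHF 52500
  Less exemption CHF 41000 → base CHF 11500
  CHF 11500 × 15% = CHF 1725

Ordinary income tax:
  CHF 54200 × 12% = CHF 6504

CHF 1725 ≤ CHF 6504, so no add-on is due.

CHF 0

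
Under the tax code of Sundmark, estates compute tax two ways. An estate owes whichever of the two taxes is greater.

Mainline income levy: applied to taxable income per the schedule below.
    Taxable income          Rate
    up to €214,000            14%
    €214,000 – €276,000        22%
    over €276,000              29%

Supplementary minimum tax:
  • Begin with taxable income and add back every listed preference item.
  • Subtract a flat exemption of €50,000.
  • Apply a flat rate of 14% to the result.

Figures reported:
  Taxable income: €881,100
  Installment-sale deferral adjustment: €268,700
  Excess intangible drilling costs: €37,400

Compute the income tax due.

€219,079

Mainline income levy:
  €214,000 × 14% = €29,960
  €62,000 × 22% = €13,640
  €605,100 × 29% = €175,479
  → €219,079

Supplementary minimum tax:
  Adjusted income: €881,100 + €268,700 + €37,400 = €1,187,200
  Less exemption €50,000 → base €1,137,200
  €1,137,200 × 14% = €159,208

€219,079 > €159,208, so the mainline income levy governs.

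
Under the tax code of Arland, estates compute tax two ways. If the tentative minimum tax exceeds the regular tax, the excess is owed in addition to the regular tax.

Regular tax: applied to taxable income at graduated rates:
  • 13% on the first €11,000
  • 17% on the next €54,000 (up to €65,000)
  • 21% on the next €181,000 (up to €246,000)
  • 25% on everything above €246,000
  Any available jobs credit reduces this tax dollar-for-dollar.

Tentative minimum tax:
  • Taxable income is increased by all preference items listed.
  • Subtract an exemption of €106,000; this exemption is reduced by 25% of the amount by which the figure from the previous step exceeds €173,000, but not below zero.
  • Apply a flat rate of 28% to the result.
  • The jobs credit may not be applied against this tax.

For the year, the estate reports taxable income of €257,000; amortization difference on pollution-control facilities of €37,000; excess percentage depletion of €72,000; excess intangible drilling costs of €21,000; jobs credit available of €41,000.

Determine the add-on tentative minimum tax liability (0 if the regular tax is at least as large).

€83,290

Regular tax:
  €11,000 × 13% = €1,430
  €54,000 × 17% = €9,180
  €181,000 × 21% = €38,010
  €11,000 × 25% = €2,750
  → €51,370
  Less jobs credit €41,000 → €10,370

Tentative minimum tax:
  Adjusted income: €257,000 + €37,000 + €72,000 + €21,000 = €387,000
  Exemption: €106,000 − 25% × (€387,000 − €173,000) = €106,000 − €53,500 = €52,500
  Base: €387,000 − €52,500 = €334,500
  €334,500 × 28% = €93,660

Excess of tentative minimum tax over regular tax: €93,660 − €10,370 = €83,290.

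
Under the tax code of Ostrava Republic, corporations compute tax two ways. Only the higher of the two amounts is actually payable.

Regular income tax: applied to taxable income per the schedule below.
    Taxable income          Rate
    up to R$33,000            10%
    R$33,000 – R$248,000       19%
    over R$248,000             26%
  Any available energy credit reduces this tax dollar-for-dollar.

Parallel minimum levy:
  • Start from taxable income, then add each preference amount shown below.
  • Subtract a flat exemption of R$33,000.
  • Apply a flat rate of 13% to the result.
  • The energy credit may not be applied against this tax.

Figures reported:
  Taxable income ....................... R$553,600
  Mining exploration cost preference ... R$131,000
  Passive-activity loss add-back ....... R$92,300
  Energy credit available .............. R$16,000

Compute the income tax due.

R$107,606

Regular income tax:
  R$33,000 × 10% = R$3,300
  R$215,000 × 19% = R$40,850
  R$305,600 × 26% = R$79,456
  → R$123,606
  Less energy credit R$16,000 → R$107,606

Parallel minimum levy:
  Adjusted income: R$553,600 + R$131,000 + R$92,300 = R$776,900
  Less exemption R$33,000 → base R$743,900
  R$743,900 × 13% = R$96,707

R$107,606 > R$96,707, so the regular income tax governs.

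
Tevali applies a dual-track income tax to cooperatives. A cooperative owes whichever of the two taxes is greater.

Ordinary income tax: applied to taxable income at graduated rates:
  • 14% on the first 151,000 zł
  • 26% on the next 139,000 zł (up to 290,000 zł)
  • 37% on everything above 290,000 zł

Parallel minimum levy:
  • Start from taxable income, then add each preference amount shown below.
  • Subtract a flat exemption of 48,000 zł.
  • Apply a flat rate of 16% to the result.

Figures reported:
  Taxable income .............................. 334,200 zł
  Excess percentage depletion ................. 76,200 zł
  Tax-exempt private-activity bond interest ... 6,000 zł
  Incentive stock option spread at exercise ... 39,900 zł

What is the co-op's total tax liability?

73,634 zł

Parallel minimum levy:
  Adjusted income: 334,200 zł + 76,200 zł + 6,000 zł + 39,900 zł = 456,300 zł
  Less exemption 48,000 zł → base 408,300 zł
  408,300 zł × 16% = 65,328 zł

Ordinary income tax:
  151,000 zł × 14% = 21,140 zł
  139,000 zł × 26% = 36,140 zł
  44,200 zł × 37% = 16,354 zł
  → 73,634 zł

73,634 zł > 65,328 zł, so the ordinary income tax governs.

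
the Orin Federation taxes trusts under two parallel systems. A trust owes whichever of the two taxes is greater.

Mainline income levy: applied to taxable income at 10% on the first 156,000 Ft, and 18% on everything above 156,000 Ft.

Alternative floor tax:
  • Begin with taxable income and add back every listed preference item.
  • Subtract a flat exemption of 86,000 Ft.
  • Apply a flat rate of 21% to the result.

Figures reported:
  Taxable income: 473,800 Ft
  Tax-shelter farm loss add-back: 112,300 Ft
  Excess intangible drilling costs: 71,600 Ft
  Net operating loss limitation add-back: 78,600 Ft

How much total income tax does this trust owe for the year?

Alternative floor tax:
  Adjusted income: 473,800 Ft + 112,300 Ft + 71,600 Ft + 78,600 Ft = 736,300 Ft
  Less exemption 86,000 Ft → base 650,300 Ft
  650,300 Ft × 21% = 136,563 Ft

Mainline income levy:
  156,000 Ft × 10% = 15,600 Ft
  317,800 Ft × 18% = 57,204 Ft
  → 72,804 Ft

136,563 Ft > 72,804 Ft, so the alternative floor tax is the binding amount.

136,563 Ft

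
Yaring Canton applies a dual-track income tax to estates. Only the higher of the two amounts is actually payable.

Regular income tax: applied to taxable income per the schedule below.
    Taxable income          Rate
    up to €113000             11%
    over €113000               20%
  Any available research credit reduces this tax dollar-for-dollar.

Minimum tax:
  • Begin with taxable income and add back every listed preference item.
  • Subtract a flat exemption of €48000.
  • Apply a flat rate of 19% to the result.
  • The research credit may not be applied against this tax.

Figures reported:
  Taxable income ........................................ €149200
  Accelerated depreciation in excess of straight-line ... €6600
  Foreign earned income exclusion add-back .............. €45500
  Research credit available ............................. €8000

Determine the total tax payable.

€29127

Regular income tax:
  €113000 × 11% = €12430
  €36200 × 20% = €7240
  → €19670
  Less research credit €8000 → €11670

Minimum tax:
  Adjusted income: €149200 + €6600 + €45500 = €201300
  Less exemption €48000 → base €153300
  €153300 × 19% = €29127

€29127 > €11670, so the minimum tax is the binding amount.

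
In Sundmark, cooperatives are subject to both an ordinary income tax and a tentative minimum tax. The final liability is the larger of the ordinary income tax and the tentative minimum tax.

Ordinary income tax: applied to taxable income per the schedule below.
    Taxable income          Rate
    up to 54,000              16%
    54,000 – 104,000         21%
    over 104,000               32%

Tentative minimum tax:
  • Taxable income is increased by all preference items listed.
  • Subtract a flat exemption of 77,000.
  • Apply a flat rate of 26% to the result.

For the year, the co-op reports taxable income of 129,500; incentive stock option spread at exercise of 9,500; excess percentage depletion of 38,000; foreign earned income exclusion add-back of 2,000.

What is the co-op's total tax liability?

Tentative minimum tax:
  Adjusted income: 129,500 + 9,500 + 38,000 + 2,000 = 179,000
  Less exemption 77,000 → base 102,000
  102,000 × 26% = 26,520

Ordinary income tax:
  54,000 × 16% = 8,640
  50,000 × 21% = 10,500
  25,500 × 32% = 8,160
  → 27,300

27,300 > 26,520, so the ordinary income tax governs.

27,300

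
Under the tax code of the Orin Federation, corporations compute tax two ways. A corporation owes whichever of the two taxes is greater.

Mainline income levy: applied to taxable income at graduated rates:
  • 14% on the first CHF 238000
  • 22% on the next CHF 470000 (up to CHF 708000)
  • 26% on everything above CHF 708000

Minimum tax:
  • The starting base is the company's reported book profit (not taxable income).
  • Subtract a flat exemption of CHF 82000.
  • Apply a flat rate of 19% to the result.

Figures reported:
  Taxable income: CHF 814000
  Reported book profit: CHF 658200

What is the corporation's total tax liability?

Minimum tax:
  Base (reported book profit): CHF 658200
  Less exemption CHF 82000 → base CHF 576200
  CHF 576200 × 19% = CHF 109478

Mainline income levy:
  CHF 238000 × 14% = CHF 33320
  CHF 470000 × 22% = CHF 103400
  CHF 106000 × 26% = CHF 27560
  → CHF 164280

CHF 164280 > CHF 109478, so the mainline income levy governs.

CHF 164280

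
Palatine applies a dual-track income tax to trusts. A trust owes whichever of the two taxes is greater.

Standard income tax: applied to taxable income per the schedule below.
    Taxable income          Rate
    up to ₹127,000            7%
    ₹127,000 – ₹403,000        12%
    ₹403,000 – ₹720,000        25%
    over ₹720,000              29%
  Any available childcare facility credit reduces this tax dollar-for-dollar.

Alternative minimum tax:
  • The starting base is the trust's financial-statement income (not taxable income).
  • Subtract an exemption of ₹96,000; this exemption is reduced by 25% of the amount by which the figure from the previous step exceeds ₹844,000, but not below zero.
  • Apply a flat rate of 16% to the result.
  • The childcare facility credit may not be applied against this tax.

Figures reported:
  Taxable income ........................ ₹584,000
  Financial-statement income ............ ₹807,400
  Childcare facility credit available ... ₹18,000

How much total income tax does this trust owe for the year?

Standard income tax:
  ₹127,000 × 7% = ₹8,890
  ₹276,000 × 12% = ₹33,120
  ₹181,000 × 25% = ₹45,250
  → ₹87,260
  Less childcare facility credit ₹18,000 → ₹69,260

Alternative minimum tax:
  Base (financial-statement income): ₹807,400
  Exemption: ₹807,400 ≤ ₹844,000, so full ₹96,000 applies
  Base: ₹807,400 − ₹96,000 = ₹711,400
  ₹711,400 × 16% = ₹113,824

₹113,824 > ₹69,260, so the alternative minimum tax is the binding amount.

₹113,824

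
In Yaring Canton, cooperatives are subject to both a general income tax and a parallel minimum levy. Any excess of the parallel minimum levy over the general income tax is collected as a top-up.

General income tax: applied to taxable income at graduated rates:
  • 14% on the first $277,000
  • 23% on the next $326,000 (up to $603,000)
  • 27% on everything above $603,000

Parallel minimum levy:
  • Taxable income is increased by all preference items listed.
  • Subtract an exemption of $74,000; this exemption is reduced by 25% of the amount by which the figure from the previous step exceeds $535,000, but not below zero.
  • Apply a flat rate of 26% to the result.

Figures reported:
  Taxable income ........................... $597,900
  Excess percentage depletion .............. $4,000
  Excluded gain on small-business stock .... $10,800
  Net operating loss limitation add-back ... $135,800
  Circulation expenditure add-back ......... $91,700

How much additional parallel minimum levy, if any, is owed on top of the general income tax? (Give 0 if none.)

General income tax:
  $277,000 × 14% = $38,780
  $320,900 × 23% = $73,807
  → $112,587

Parallel minimum levy:
  Adjusted income: $597,900 + $4,000 + $10,800 + $135,800 + $91,700 = $840,200
  Exemption: 25% × ($840,200 − $535,000) = $76,300 ≥ $74,000, so the exemption is fully phased out
  Base: $840,200 − $0 = $840,200
  $840,200 × 26% = $218,452

Excess of parallel minimum levy over general income tax: $218,452 − $112,587 = $105,865.

$105,865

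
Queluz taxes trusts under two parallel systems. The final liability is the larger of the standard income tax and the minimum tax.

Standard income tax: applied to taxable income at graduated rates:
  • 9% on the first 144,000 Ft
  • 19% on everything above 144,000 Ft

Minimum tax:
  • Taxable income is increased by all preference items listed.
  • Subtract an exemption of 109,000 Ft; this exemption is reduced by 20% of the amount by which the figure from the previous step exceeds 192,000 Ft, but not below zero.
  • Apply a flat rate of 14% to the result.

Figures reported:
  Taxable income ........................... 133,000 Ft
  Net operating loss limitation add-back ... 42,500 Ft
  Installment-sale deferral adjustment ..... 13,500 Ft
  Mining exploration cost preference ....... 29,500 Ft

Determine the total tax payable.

16,072 Ft

Minimum tax:
  Adjusted income: 133,000 Ft + 42,500 Ft + 13,500 Ft + 29,500 Ft = 218,500 Ft
  Exemption: 109,000 Ft − 20% × (218,500 Ft − 192,000 Ft) = 109,000 Ft − 5,300 Ft = 103,700 Ft
  Base: 218,500 Ft − 103,700 Ft = 114,800 Ft
  114,800 Ft × 14% = 16,072 Ft

Standard income tax:
  133,000 Ft × 9% = 11,970 Ft

16,072 Ft > 11,970 Ft, so the minimum tax is the binding amount.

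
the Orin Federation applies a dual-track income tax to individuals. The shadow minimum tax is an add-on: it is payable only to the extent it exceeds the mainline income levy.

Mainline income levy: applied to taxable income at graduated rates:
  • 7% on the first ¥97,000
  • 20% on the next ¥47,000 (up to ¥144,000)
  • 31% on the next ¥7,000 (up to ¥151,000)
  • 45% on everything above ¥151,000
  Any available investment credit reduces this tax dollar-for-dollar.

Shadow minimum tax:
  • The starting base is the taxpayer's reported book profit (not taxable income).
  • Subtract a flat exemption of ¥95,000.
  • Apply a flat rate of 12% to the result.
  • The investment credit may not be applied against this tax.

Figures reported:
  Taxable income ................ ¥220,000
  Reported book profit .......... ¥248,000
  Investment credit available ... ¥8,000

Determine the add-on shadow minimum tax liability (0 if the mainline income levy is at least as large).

¥0

Mainline income levy:
  ¥97,000 × 7% = ¥6,790
  ¥47,000 × 20% = ¥9,400
  ¥7,000 × 31% = ¥2,170
  ¥69,000 × 45% = ¥31,050
  → ¥49,410
  Less investment credit ¥8,000 → ¥41,410

Shadow minimum tax:
  Base (reported book profit): ¥248,000
  Less exemption ¥95,000 → base ¥153,000
  ¥153,000 × 12% = ¥18,360

¥18,360 ≤ ¥41,410, so no add-on is due.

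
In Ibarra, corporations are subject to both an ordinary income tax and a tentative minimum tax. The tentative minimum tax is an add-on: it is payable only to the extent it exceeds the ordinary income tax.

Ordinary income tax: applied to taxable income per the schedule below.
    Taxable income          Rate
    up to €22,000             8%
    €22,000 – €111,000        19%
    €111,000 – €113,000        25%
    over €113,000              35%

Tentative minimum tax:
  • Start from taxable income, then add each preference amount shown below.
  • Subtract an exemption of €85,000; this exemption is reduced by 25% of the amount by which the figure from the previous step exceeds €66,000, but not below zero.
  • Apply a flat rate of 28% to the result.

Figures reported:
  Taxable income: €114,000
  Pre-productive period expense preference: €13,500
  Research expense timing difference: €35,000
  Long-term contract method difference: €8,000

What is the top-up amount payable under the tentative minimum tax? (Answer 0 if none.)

Tentative minimum tax:
  Adjusted income: €114,000 + €13,500 + €35,000 + €8,000 = €170,500
  Exemption: €85,000 − 25% × (€170,500 − €66,000) = €85,000 − €26,125 = €58,875
  Base: €170,500 − €58,875 = €111,625
  €111,625 × 28% = €31,255

Ordinary income tax:
  €22,000 × 8% = €1,760
  €89,000 × 19% = €16,910
  €2,000 × 25% = €500
  €1,000 × 35% = €350
  → €19,520

Excess of tentative minimum tax over ordinary income tax: €31,255 − €19,520 = €11,735.

€11,735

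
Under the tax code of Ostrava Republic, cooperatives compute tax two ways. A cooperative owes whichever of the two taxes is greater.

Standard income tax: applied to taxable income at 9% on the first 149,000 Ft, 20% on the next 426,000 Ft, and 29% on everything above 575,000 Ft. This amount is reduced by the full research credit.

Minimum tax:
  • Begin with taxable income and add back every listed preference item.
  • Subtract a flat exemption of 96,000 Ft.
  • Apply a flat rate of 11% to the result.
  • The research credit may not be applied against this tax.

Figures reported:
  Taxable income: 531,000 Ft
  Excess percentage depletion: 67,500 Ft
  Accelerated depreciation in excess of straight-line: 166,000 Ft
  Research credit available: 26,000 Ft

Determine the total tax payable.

Minimum tax:
  Adjusted income: 531,000 Ft + 67,500 Ft + 166,000 Ft = 764,500 Ft
  Less exemption 96,000 Ft → base 668,500 Ft
  668,500 Ft × 11% = 73,535 Ft

Standard income tax:
  149,000 Ft × 9% = 13,410 Ft
  382,000 Ft × 20% = 76,400 Ft
  → 89,810 Ft
  Less research credit 26,000 Ft → 63,810 Ft

73,535 Ft > 63,810 Ft, so the minimum tax is the binding amount.

73,535 Ft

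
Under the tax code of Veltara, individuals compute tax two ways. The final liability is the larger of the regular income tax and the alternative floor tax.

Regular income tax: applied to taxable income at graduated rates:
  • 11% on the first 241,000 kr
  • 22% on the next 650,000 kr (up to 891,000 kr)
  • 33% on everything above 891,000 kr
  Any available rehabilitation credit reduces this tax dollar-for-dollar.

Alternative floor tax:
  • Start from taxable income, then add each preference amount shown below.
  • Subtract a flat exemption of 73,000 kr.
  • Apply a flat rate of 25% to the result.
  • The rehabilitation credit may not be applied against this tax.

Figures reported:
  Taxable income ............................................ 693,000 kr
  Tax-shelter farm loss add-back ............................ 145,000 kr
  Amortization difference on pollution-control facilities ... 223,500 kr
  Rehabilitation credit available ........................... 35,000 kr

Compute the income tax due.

247,125 kr

Alternative floor tax:
  Adjusted income: 693,000 kr + 145,000 kr + 223,500 kr = 1,061,500 kr
  Less exemption 73,000 kr → base 988,500 kr
  988,500 kr × 25% = 247,125 kr

Regular income tax:
  241,000 kr × 11% = 26,510 kr
  452,000 kr × 22% = 99,440 kr
  → 125,950 kr
  Less rehabilitation credit 35,000 kr → 90,950 kr

247,125 kr > 90,950 kr, so the alternative floor tax is the binding amount.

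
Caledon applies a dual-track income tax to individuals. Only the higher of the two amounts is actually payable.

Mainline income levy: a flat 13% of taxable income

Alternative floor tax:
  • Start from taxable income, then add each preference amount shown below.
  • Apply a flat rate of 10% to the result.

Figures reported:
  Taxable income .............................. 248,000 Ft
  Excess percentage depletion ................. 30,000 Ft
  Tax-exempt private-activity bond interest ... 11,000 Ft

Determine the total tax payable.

32,240 Ft

Alternative floor tax:
  Adjusted income: 248,000 Ft + 30,000 Ft + 11,000 Ft = 289,000 Ft
  289,000 Ft × 10% = 28,900 Ft

Mainline income levy:
  248,000 Ft × 13% = 32,240 Ft

32,240 Ft > 28,900 Ft, so the mainline income levy governs.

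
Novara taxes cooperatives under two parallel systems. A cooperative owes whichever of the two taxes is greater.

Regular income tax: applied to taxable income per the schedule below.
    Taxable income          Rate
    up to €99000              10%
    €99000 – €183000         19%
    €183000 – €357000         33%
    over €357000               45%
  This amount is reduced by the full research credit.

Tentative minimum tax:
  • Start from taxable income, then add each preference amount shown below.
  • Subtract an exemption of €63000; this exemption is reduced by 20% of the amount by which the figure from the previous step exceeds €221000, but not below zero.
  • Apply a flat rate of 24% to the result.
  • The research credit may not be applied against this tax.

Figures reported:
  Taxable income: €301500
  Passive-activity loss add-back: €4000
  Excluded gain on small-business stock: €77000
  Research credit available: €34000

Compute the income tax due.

€84432

Regular income tax:
  €99000 × 10% = €9900
  €84000 × 19% = €15960
  €118500 × 33% = €39105
  → €64965
  Less research credit €34000 → €30965

Tentative minimum tax:
  Adjusted income: €301500 + €4000 + €77000 = €382500
  Exemption: €63000 − 20% × (€382500 − €221000) = €63000 − €32300 = €30700
  Base: €382500 − €30700 = €351800
  €351800 × 24% = €84432

€84432 > €30965, so the tentative minimum tax is the binding amount.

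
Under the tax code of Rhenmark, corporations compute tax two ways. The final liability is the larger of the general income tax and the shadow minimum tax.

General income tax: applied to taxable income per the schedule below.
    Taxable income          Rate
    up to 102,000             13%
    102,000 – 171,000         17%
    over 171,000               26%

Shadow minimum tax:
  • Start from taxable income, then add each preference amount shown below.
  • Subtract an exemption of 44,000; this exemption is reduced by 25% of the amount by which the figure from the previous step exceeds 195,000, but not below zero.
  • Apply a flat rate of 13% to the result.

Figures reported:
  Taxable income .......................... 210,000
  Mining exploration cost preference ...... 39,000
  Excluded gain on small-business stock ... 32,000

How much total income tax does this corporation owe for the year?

General income tax:
  102,000 × 13% = 13,260
  69,000 × 17% = 11,730
  39,000 × 26% = 10,140
  → 35,130

Shadow minimum tax:
  Adjusted income: 210,000 + 39,000 + 32,000 = 281,000
  Exemption: 44,000 − 25% × (281,000 − 195,000) = 44,000 − 21,500 = 22,500
  Base: 281,000 − 22,500 = 258,500
  258,500 × 13% = 33,605

35,130 > 33,605, so the general income tax governs.

35,130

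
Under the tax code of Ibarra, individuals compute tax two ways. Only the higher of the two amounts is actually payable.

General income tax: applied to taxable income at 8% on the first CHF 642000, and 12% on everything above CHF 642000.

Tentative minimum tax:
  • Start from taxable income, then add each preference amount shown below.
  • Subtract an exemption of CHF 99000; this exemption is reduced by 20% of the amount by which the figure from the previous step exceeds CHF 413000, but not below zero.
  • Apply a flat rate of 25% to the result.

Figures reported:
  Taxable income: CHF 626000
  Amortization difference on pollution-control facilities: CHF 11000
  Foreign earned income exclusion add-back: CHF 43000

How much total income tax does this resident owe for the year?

General income tax:
  CHF 626000 × 8% = CHF 50080

Tentative minimum tax:
  Adjusted income: CHF 626000 + CHF 11000 + CHF 43000 = CHF 680000
  Exemption: CHF 99000 − 20% × (CHF 680000 − CHF 413000) = CHF 99000 − CHF 53400 = CHF 45600
  Base: CHF 680000 − CHF 45600 = CHF 634400
  CHF 634400 × 25% = CHF 158600

CHF 158600 > CHF 50080, so the tentative minimum tax is the binding amount.

CHF 158600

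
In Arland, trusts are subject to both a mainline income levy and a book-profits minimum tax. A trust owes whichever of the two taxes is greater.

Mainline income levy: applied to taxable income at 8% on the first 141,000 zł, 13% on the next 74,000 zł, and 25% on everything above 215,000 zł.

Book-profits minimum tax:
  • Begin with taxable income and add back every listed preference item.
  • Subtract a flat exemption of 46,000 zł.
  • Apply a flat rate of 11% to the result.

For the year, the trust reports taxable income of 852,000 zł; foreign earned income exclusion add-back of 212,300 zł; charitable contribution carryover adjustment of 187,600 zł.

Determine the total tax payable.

Book-profits minimum tax:
  Adjusted income: 852,000 zł + 212,300 zł + 187,600 zł = 1,251,900 zł
  Less exemption 46,000 zł → base 1,205,900 zł
  1,205,900 zł × 11% = 132,649 zł

Mainline income levy:
  141,000 zł × 8% = 11,280 zł
  74,000 zł × 13% = 9,620 zł
  637,000 zł × 25% = 159,250 zł
  → 180,150 zł

180,150 zł > 132,649 zł, so the mainline income levy governs.

180,150 zł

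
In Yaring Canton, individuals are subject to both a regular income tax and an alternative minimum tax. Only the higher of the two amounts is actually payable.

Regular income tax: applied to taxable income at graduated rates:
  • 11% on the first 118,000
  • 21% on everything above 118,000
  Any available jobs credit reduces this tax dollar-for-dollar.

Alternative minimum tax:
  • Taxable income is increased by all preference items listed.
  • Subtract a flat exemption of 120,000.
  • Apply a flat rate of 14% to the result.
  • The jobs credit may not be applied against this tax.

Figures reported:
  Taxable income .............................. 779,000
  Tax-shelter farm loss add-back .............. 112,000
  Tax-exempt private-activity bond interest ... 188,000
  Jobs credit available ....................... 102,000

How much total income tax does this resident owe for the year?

134,260

Alternative minimum tax:
  Adjusted income: 779,000 + 112,000 + 188,000 = 1,079,000
  Less exemption 120,000 → base 959,000
  959,000 × 14% = 134,260

Regular income tax:
  118,000 × 11% = 12,980
  661,000 × 21% = 138,810
  → 151,790
  Less jobs credit 102,000 → 49,790

134,260 > 49,790, so the alternative minimum tax is the binding amount.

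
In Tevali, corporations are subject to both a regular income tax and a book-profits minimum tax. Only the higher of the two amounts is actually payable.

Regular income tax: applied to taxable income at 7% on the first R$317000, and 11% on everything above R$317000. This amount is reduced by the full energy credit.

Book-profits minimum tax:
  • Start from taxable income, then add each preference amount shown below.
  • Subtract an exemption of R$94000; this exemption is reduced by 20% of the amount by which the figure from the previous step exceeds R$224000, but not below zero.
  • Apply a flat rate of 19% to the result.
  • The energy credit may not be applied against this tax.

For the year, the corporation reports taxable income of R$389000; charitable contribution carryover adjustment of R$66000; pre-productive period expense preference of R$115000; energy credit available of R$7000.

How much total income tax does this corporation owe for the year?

R$103588

Regular income tax:
  R$317000 × 7% = R$22190
  R$72000 × 11% = R$7920
  → R$30110
  Less energy credit R$7000 → R$23110

Book-profits minimum tax:
  Adjusted income: R$389000 + R$66000 + R$115000 = R$570000
  Exemption: R$94000 − 20% × (R$570000 − R$224000) = R$94000 − R$69200 = R$24800
  Base: R$570000 − R$24800 = R$545200
  R$545200 × 19% = R$103588

R$103588 > R$23110, so the book-profits minimum tax is the binding amount.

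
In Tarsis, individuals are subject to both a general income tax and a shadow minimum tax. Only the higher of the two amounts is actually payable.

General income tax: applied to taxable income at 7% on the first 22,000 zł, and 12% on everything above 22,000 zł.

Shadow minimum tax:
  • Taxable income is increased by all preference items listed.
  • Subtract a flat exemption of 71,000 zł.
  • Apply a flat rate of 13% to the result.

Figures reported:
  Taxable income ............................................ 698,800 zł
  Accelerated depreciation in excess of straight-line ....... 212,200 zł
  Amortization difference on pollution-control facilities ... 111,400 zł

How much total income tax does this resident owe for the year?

123,682 zł

Shadow minimum tax:
  Adjusted income: 698,800 zł + 212,200 zł + 111,400 zł = 1,022,400 zł
  Less exemption 71,000 zł → base 951,400 zł
  951,400 zł × 13% = 123,682 zł

General income tax:
  22,000 zł × 7% = 1,540 zł
  676,800 zł × 12% = 81,216 zł
  → 82,756 zł

123,682 zł > 82,756 zł, so the shadow minimum tax is the binding amount.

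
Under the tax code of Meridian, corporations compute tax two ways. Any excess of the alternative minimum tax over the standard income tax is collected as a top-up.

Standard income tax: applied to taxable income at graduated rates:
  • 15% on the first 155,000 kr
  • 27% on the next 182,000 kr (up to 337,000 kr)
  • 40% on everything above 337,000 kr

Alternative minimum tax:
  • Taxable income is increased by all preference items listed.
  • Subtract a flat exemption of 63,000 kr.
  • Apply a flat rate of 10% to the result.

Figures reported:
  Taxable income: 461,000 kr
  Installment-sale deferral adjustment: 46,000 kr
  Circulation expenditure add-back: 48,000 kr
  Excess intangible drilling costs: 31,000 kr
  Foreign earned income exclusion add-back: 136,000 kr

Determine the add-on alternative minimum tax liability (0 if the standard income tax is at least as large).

Alternative minimum tax:
  Adjusted income: 461,000 kr + 46,000 kr + 48,000 kr + 31,000 kr + 136,000 kr = 722,000 kr
  Less exemption 63,000 kr → base 659,000 kr
  659,000 kr × 10% = 65,900 kr

Standard income tax:
  155,000 kr × 15% = 23,250 kr
  182,000 kr × 27% = 49,140 kr
  124,000 kr × 40% = 49,600 kr
  → 121,990 kr

65,900 kr ≤ 121,990 kr, so no add-on is due.

0 kr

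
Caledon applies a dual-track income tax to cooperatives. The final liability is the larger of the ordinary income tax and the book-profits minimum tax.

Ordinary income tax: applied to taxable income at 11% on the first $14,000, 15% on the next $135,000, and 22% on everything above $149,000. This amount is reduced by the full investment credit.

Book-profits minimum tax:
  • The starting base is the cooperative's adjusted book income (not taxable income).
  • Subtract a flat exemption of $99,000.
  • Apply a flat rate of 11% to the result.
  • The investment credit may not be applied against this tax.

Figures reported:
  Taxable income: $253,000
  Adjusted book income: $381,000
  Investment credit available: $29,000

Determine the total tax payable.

$31,020

Book-profits minimum tax:
  Base (adjusted book income): $381,000
  Less exemption $99,000 → base $282,000
  $282,000 × 11% = $31,020

Ordinary income tax:
  $14,000 × 11% = $1,540
  $135,000 × 15% = $20,250
  $104,000 × 22% = $22,880
  → $44,670
  Less investment credit $29,000 → $15,670

$31,020 > $15,670, so the book-profits minimum tax is the binding amount.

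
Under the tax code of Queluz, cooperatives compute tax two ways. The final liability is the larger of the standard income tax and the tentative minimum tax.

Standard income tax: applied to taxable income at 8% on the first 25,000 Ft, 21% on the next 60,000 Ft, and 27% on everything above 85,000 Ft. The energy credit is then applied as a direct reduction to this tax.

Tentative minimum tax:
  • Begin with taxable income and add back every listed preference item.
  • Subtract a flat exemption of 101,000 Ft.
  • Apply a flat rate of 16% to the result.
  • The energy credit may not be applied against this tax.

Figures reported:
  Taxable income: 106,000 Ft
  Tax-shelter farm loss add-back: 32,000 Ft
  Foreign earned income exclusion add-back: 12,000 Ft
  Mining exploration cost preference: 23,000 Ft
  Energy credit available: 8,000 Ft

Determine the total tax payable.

12,270 Ft

Tentative minimum tax:
  Adjusted income: 106,000 Ft + 32,000 Ft + 12,000 Ft + 23,000 Ft = 173,000 Ft
  Less exemption 101,000 Ft → base 72,000 Ft
  72,000 Ft × 16% = 11,520 Ft

Standard income tax:
  25,000 Ft × 8% = 2,000 Ft
  60,000 Ft × 21% = 12,600 Ft
  21,000 Ft × 27% = 5,670 Ft
  → 20,270 Ft
  Less energy credit 8,000 Ft → 12,270 Ft

12,270 Ft > 11,520 Ft, so the standard income tax governs.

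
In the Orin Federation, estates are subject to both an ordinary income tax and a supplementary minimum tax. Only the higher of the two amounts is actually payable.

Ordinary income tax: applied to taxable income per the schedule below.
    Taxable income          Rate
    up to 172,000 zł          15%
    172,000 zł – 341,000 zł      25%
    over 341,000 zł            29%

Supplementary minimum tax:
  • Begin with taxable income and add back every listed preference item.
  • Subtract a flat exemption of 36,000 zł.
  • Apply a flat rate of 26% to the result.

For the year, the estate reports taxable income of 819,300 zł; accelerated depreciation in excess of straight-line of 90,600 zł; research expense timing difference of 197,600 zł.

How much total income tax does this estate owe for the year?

Supplementary minimum tax:
  Adjusted income: 819,300 zł + 90,600 zł + 197,600 zł = 1,107,500 zł
  Less exemption 36,000 zł → base 1,071,500 zł
  1,071,500 zł × 26% = 278,590 zł

Ordinary income tax:
  172,000 zł × 15% = 25,800 zł
  169,000 zł × 25% = 42,250 zł
  478,300 zł × 29% = 138,707 zł
  → 206,757 zł

278,590 zł > 206,757 zł, so the supplementary minimum tax is the binding amount.

278,590 zł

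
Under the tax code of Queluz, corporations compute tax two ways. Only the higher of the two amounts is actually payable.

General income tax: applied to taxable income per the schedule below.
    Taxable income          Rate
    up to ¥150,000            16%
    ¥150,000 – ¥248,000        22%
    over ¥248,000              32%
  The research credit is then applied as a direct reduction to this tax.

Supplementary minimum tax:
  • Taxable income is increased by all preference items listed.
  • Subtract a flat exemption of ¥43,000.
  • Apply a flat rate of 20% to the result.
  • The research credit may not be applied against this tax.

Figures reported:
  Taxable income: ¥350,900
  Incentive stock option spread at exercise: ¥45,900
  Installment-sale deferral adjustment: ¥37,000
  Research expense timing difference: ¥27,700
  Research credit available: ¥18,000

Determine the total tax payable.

Supplementary minimum tax:
  Adjusted income: ¥350,900 + ¥45,900 + ¥37,000 + ¥27,700 = ¥461,500
  Less exemption ¥43,000 → base ¥418,500
  ¥418,500 × 20% = ¥83,700

General income tax:
  ¥150,000 × 16% = ¥24,000
  ¥98,000 × 22% = ¥21,560
  ¥102,900 × 32% = ¥32,928
  → ¥78,488
  Less research credit ¥18,000 → ¥60,488

¥83,700 > ¥60,488, so the supplementary minimum tax is the binding amount.

¥83,700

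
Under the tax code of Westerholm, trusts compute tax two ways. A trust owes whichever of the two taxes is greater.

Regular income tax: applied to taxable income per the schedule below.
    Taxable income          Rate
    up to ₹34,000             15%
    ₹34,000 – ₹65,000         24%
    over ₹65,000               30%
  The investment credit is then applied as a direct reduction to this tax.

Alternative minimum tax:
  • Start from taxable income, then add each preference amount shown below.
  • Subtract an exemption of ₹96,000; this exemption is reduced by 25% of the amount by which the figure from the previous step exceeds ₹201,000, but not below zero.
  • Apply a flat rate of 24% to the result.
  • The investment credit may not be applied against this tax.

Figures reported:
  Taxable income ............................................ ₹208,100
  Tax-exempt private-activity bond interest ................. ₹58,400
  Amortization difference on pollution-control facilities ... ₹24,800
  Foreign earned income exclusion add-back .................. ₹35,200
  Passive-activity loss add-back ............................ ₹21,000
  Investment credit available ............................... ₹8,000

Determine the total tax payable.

₹69,150

Alternative minimum tax:
  Adjusted income: ₹208,100 + ₹58,400 + ₹24,800 + ₹35,200 + ₹21,000 = ₹347,500
  Exemption: ₹96,000 − 25% × (₹347,500 − ₹201,000) = ₹96,000 − ₹36,625 = ₹59,375
  Base: ₹347,500 − ₹59,375 = ₹288,125
  ₹288,125 × 24% = ₹69,150

Regular income tax:
  ₹34,000 × 15% = ₹5,100
  ₹31,000 × 24% = ₹7,440
  ₹143,100 × 30% = ₹42,930
  → ₹55,470
  Less investment credit ₹8,000 → ₹47,470

₹69,150 > ₹47,470, so the alternative minimum tax is the binding amount.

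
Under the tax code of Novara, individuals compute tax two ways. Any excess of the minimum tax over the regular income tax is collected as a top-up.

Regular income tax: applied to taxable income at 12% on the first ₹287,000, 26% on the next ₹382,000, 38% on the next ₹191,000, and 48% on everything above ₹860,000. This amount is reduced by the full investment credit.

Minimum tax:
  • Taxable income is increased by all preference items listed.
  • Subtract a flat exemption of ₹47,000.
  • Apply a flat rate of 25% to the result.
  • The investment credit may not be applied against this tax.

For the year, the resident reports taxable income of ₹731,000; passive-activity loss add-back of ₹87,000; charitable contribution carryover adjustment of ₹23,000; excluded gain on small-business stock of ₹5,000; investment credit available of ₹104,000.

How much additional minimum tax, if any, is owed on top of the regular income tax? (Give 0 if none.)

₹146,430

Regular income tax:
  ₹287,000 × 12% = ₹34,440
  ₹382,000 × 26% = ₹99,320
  ₹62,000 × 38% = ₹23,560
  → ₹157,320
  Less investment credit ₹104,000 → ₹53,320

Minimum tax:
  Adjusted income: ₹731,000 + ₹87,000 + ₹23,000 + ₹5,000 = ₹846,000
  Less exemption ₹47,000 → base ₹799,000
  ₹799,000 × 25% = ₹199,750

Excess of minimum tax over regular income tax: ₹199,750 − ₹53,320 = ₹146,430.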